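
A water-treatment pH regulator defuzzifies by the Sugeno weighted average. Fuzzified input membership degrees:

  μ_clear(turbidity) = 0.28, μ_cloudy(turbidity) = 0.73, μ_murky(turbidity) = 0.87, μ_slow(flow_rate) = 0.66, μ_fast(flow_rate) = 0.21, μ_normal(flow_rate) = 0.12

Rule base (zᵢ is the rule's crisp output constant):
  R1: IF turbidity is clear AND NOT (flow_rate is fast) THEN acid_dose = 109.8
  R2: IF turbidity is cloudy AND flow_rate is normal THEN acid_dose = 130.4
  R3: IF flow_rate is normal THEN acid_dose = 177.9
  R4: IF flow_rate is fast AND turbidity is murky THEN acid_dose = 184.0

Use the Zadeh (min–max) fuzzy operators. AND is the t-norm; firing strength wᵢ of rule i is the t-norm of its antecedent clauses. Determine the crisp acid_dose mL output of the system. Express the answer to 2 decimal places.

R1 (z=109.8): clear=0.28, ¬fast=1−0.21=0.79; AND[min(a, b)] → w = 0.28
R2 (z=130.4): cloudy=0.73, normal=0.12; AND[min(a, b)] → w = 0.12
R3 (z=177.9): normal=0.12 → w = 0.12
R4 (z=184.0): fast=0.21, murky=0.87; AND[min(a, b)] → w = 0.21
Weighted average = (0.28·109.8 + 0.12·130.4 + 0.12·177.9 + 0.21·184.0) / (0.28 + 0.12 + 0.12 + 0.21)
  = 106.3800 / 0.7300 = 145.73

145.73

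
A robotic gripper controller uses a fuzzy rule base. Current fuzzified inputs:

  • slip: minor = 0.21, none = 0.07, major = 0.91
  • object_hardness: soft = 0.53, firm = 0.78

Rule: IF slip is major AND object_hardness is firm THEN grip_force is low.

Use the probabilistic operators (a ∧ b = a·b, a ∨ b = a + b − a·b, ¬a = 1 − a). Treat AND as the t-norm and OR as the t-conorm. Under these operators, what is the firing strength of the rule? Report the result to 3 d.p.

firing strength: major=0.91, firm=0.78; AND[a·b] → w = 0.7098

0.710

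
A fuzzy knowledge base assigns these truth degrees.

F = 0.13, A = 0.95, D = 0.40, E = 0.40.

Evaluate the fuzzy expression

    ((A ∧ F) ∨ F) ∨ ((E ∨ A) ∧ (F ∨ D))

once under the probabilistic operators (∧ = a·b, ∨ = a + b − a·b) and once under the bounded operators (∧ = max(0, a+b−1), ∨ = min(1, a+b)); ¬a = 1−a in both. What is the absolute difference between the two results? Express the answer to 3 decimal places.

0.149

Under probabilistic:
  A ∧ F = a·b on (0.9500, 0.1300) = 0.1235
  (A ∧ F) ∨ F = a + b − a·b on (0.1235, 0.1300) = 0.2374
  E ∨ A = a + b − a·b on (0.4000, 0.9500) = 0.9700
  F ∨ D = a + b − a·b on (0.1300, 0.4000) = 0.4780
  (E ∨ A) ∧ (F ∨ D) = a·b on (0.9700, 0.4780) = 0.4637
  ((A ∧ F) ∨ F) ∨ ((E ∨ A) ∧ (F ∨ D)) = a + b − a·b on (0.2374, 0.4637) = 0.5910
  → value = 0.5910
Under bounded:
  A ∧ F = max(0, a+b−1) on (0.95, 0.13) = 0.08
  (A ∧ F) ∨ F = min(1, a+b) on (0.08, 0.13) = 0.21
  E ∨ A = min(1, a+b) on (0.40, 0.95) = 1.00
  F ∨ D = min(1, a+b) on (0.13, 0.40) = 0.53
  (E ∨ A) ∧ (F ∨ D) = max(0, a+b−1) on (1.00, 0.53) = 0.53
  ((A ∧ F) ∨ F) ∨ ((E ∨ A) ∧ (F ∨ D)) = min(1, a+b) on (0.21, 0.53) = 0.74
  → value = 0.7400
|0.5910 − 0.7400| = 0.149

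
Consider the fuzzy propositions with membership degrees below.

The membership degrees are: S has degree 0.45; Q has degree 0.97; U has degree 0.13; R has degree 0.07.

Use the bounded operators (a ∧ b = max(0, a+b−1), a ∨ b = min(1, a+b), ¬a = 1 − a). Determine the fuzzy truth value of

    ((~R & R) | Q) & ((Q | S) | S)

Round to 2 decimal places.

0.97

~R = 1 − 0.07 = 0.93
~R & R = max(0, a+b−1) on (0.93, 0.07) = 0.00
(~R & R) | Q = min(1, a+b) on (0.00, 0.97) = 0.97
Q | S = min(1, a+b) on (0.97, 0.45) = 1.00
(Q | S) | S = min(1, a+b) on (1.00, 0.45) = 1.00
((~R & R) | Q) & ((Q | S) | S) = max(0, a+b−1) on (0.97, 1.00) = 0.97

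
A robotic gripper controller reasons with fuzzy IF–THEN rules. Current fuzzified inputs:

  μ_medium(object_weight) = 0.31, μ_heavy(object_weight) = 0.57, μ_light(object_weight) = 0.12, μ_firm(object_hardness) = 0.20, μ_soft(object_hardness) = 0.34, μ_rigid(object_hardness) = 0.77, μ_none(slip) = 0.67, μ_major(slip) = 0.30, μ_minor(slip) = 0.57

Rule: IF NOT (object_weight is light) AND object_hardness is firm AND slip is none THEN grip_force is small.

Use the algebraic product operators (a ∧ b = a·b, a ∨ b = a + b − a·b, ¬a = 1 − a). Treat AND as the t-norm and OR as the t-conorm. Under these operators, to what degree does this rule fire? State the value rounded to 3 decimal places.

firing strength: ¬light=1−0.12=0.88, firm=0.20, none=0.67; AND[a·b] → w = 0.1179

0.118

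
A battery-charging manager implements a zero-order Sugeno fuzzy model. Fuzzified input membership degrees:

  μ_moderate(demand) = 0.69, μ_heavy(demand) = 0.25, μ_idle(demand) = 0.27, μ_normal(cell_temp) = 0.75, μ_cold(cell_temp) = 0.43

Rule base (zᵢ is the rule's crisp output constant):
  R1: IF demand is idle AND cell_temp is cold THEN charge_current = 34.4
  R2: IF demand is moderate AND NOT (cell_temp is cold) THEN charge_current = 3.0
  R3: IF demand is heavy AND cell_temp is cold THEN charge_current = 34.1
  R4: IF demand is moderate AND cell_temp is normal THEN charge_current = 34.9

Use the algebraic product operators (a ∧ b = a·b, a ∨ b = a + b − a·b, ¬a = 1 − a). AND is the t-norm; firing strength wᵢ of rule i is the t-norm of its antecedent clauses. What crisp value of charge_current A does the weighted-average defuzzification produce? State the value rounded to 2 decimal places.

23.71

R1 (z=34.4): idle=0.27, cold=0.43; AND[a·b] → w = 0.1161
R2 (z=3.0): moderate=0.69, ¬cold=1−0.43=0.57; AND[a·b] → w = 0.3933
R3 (z=34.1): heavy=0.25, cold=0.43; AND[a·b] → w = 0.1075
R4 (z=34.9): moderate=0.69, normal=0.75; AND[a·b] → w = 0.5175
Weighted average = (0.1161·34.4 + 0.3933·3.0 + 0.1075·34.1 + 0.5175·34.9) / (0.1161 + 0.3933 + 0.1075 + 0.5175)
  = 26.9002 / 1.1344 = 23.71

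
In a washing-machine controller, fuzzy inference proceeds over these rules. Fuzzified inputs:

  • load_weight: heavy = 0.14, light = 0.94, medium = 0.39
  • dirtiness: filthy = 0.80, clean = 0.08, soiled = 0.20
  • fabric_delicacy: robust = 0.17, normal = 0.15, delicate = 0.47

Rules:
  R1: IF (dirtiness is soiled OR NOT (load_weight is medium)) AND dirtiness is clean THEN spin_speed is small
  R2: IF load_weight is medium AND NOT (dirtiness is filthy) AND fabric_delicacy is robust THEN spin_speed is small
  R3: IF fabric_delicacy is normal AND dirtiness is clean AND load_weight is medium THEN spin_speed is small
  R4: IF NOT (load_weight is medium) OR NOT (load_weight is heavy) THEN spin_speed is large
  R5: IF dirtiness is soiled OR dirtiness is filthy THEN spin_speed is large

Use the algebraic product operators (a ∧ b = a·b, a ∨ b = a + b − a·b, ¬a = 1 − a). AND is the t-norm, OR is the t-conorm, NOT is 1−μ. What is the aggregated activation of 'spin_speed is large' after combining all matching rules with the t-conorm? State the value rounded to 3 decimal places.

R1: (soiled=0.20 OR ¬medium=1−0.39=0.61) = 0.6880; AND[a·b] with clean=0.08 → w = 0.0550
R2: medium=0.39, ¬filthy=1−0.80=0.20, robust=0.17; AND[a·b] → w = 0.0133
R3: normal=0.15, clean=0.08, medium=0.39; AND[a·b] → w = 0.0047
R4: ¬medium=1−0.39=0.61, ¬heavy=1−0.14=0.86; OR[a + b − a·b] → w = 0.9454
R5: soiled=0.20, filthy=0.80; OR[a + b − a·b] → w = 0.8400
Rules with consequent 'large': {R4, R5} → strengths 0.9454, 0.8400
Aggregate via t-conorm [a + b − a·b]: 0.9913

0.991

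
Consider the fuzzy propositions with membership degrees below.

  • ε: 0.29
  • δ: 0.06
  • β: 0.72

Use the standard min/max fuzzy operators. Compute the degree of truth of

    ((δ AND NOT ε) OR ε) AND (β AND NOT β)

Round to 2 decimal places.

0.28

NOT ε = 1 − 0.29 = 0.71
δ AND NOT ε = min(a, b) on (0.06, 0.71) = 0.06
(δ AND NOT ε) OR ε = max(a, b) on (0.06, 0.29) = 0.29
NOT β = 1 − 0.72 = 0.28
β AND NOT β = min(a, b) on (0.72, 0.28) = 0.28
((δ AND NOT ε) OR ε) AND (β AND NOT β) = min(a, b) on (0.29, 0.28) = 0.28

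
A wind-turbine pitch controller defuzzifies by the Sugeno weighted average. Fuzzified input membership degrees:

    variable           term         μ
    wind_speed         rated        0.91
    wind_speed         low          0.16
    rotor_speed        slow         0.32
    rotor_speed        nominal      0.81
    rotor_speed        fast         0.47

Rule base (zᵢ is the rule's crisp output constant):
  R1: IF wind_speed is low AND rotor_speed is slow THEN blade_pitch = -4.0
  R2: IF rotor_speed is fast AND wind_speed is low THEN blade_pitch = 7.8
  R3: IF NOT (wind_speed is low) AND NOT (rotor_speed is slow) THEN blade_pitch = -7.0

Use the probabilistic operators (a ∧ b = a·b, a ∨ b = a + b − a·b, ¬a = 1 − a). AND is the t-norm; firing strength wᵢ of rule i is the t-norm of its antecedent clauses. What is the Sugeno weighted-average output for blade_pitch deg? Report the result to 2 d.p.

-5.18

R1 (z=-4.0): low=0.16, slow=0.32; AND[a·b] → w = 0.0512
R2 (z=7.8): fast=0.47, low=0.16; AND[a·b] → w = 0.0752
R3 (z=-7.0): ¬low=1−0.16=0.84, ¬slow=1−0.32=0.68; AND[a·b] → w = 0.5712
Weighted average = (0.0512·-4.0 + 0.0752·7.8 + 0.5712·-7.0) / (0.0512 + 0.0752 + 0.5712)
  = -3.6166 / 0.6976 = -5.18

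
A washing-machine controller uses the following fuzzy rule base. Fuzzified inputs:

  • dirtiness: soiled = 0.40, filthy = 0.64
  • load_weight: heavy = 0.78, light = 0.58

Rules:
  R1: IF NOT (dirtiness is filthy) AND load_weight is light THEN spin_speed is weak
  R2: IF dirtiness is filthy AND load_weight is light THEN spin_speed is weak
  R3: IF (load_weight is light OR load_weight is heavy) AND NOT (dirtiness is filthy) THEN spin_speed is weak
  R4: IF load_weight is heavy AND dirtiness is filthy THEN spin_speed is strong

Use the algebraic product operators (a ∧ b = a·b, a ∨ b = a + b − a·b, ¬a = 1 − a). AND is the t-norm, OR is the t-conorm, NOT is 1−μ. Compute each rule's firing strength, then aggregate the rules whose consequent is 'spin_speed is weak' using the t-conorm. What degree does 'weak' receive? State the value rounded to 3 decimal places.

R1: ¬filthy=1−0.64=0.36, light=0.58; AND[a·b] → w = 0.2088
R2: filthy=0.64, light=0.58; AND[a·b] → w = 0.3712
R3: (light=0.58 OR heavy=0.78) = 0.9076; AND[a·b] with ¬filthy=1−0.64=0.36 → w = 0.3267
R4: heavy=0.78, filthy=0.64; AND[a·b] → w = 0.4992
Rules with consequent 'weak': {R1, R2, R3} → strengths 0.2088, 0.3712, 0.3267
Aggregate via t-conorm [a + b − a·b]: 0.6650

0.665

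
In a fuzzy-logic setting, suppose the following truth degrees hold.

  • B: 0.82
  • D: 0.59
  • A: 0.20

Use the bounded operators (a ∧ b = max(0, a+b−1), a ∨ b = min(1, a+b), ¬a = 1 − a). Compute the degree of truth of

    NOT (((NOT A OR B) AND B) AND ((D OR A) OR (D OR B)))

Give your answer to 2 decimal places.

NOT A = 1 − 0.20 = 0.80
NOT A OR B = min(1, a+b) on (0.80, 0.82) = 1.00
(NOT A OR B) AND B = max(0, a+b−1) on (1.00, 0.82) = 0.82
D OR A = min(1, a+b) on (0.59, 0.20) = 0.79
D OR B = min(1, a+b) on (0.59, 0.82) = 1.00
(D OR A) OR (D OR B) = min(1, a+b) on (0.79, 1.00) = 1.00
((NOT A OR B) AND B) AND ((D OR A) OR (D OR B)) = max(0, a+b−1) on (0.82, 1.00) = 0.82
NOT (((NOT A OR B) AND B) AND ((D OR A) OR (D OR B))) = 1 − 0.82 = 0.18

0.18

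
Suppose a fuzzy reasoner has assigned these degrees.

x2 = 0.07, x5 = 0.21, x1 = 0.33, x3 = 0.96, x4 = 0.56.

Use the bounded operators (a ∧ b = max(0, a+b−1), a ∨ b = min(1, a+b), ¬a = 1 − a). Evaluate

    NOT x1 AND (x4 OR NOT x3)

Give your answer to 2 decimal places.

NOT x1 = 1 − 0.33 = 0.67
NOT x3 = 1 − 0.96 = 0.04
x4 OR NOT x3 = min(1, a+b) on (0.56, 0.04) = 0.60
NOT x1 AND (x4 OR NOT x3) = max(0, a+b−1) on (0.67, 0.60) = 0.27

0.27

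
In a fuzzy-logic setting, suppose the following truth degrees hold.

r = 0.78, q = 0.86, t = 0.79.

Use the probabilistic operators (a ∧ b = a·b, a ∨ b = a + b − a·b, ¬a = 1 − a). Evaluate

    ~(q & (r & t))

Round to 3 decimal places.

0.470

r & t = a·b on (0.7800, 0.7900) = 0.6162
q & (r & t) = a·b on (0.8600, 0.6162) = 0.5299
~(q & (r & t)) = 1 − 0.5299 = 0.4701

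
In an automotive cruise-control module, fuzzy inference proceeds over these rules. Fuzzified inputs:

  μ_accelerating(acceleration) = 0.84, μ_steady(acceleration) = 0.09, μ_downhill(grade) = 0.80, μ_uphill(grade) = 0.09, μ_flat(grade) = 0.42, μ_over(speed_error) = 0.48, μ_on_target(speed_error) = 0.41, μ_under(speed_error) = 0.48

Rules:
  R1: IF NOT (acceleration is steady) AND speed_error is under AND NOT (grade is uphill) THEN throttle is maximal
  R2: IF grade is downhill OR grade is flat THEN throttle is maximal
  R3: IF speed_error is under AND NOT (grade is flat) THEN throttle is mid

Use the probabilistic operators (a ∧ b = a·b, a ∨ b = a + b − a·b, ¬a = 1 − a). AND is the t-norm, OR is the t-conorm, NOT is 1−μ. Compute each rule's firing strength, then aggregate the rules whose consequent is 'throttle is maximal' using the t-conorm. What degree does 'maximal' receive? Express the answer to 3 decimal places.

R1: ¬steady=1−0.09=0.91, under=0.48, ¬uphill=1−0.09=0.91; AND[a·b] → w = 0.3975
R2: downhill=0.80, flat=0.42; OR[a + b − a·b] → w = 0.8840
R3: under=0.48, ¬flat=1−0.42=0.58; AND[a·b] → w = 0.2784
Rules with consequent 'maximal': {R1, R2} → strengths 0.3975, 0.8840
Aggregate via t-conorm [a + b − a·b]: 0.9301

0.930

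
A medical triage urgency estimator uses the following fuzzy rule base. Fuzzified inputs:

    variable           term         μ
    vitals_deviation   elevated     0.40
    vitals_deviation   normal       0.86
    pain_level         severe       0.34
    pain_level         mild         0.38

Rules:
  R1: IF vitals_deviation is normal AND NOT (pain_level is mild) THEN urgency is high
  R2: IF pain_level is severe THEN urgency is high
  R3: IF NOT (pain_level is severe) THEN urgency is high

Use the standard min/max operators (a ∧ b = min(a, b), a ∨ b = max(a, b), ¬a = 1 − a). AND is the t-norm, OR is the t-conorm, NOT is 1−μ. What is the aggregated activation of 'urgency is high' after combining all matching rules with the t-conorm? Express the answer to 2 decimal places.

0.66

R1: normal=0.86, ¬mild=1−0.38=0.62; AND[min(a, b)] → w = 0.62
R2: severe=0.34 → w = 0.34
R3: ¬severe=1−0.34=0.66 → w = 0.66
Rules with consequent 'high': {R1, R2, R3} → strengths 0.62, 0.34, 0.66
Aggregate via t-conorm [max(a, b)]: 0.66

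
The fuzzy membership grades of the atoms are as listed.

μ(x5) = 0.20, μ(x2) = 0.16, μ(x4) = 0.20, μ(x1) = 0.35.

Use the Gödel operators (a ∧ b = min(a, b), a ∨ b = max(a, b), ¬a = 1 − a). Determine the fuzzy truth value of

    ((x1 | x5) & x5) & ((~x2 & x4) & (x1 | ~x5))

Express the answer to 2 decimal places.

x1 | x5 = max(a, b) on (0.35, 0.20) = 0.35
(x1 | x5) & x5 = min(a, b) on (0.35, 0.20) = 0.20
~x2 = 1 − 0.16 = 0.84
~x2 & x4 = min(a, b) on (0.84, 0.20) = 0.20
~x5 = 1 − 0.20 = 0.80
x1 | ~x5 = max(a, b) on (0.35, 0.80) = 0.80
(~x2 & x4) & (x1 | ~x5) = min(a, b) on (0.20, 0.80) = 0.20
((x1 | x5) & x5) & ((~x2 & x4) & (x1 | ~x5)) = min(a, b) on (0.20, 0.20) = 0.20

0.20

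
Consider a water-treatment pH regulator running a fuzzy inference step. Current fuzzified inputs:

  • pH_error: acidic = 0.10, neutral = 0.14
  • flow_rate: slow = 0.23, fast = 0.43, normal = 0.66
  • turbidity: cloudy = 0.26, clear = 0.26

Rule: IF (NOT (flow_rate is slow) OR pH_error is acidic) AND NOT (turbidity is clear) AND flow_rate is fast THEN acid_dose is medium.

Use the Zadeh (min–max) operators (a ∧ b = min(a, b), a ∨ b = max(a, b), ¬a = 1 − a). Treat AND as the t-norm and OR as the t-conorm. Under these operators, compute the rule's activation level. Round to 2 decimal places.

firing strength: (¬slow=1−0.23=0.77 OR acidic=0.10) = 0.77; AND[min(a, b)] with ¬clear=1−0.26=0.74, fast=0.43 → w = 0.43

0.43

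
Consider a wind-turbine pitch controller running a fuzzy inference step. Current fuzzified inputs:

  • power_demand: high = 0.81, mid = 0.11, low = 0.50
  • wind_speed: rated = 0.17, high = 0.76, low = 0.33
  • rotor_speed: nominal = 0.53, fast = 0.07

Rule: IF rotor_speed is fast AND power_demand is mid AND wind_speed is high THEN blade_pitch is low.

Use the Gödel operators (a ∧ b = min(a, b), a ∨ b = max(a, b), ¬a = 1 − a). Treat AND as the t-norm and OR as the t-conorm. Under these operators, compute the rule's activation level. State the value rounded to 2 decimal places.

firing strength: fast=0.07, mid=0.11, high=0.76; AND[min(a, b)] → w = 0.07

0.07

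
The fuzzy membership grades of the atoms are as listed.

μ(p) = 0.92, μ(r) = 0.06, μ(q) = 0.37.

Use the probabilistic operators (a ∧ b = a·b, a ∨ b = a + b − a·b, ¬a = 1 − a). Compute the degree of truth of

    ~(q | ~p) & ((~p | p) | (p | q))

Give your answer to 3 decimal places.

0.577

~p = 1 − 0.9200 = 0.0800
q | ~p = a + b − a·b on (0.3700, 0.0800) = 0.4204
~(q | ~p) = 1 − 0.4204 = 0.5796
~p = 1 − 0.9200 = 0.0800
~p | p = a + b − a·b on (0.0800, 0.9200) = 0.9264
p | q = a + b − a·b on (0.9200, 0.3700) = 0.9496
(~p | p) | (p | q) = a + b − a·b on (0.9264, 0.9496) = 0.9963
~(q | ~p) & ((~p | p) | (p | q)) = a·b on (0.5796, 0.9963) = 0.5775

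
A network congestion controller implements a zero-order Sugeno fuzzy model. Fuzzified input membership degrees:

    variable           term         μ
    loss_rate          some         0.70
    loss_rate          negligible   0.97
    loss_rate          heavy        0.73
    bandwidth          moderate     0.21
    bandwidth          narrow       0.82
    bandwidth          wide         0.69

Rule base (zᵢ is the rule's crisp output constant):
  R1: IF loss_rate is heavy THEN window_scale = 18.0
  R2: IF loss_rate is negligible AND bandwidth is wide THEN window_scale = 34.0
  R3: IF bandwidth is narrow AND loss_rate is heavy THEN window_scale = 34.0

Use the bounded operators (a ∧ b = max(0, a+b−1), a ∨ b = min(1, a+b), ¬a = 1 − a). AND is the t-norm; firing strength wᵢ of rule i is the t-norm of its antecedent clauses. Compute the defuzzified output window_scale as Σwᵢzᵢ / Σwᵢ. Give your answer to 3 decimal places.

R1 (z=18.0): heavy=0.73 → w = 0.73
R2 (z=34.0): negligible=0.97, wide=0.69; AND[max(0, a+b−1)] → w = 0.66
R3 (z=34.0): narrow=0.82, heavy=0.73; AND[max(0, a+b−1)] → w = 0.55
Weighted average = (0.73·18.0 + 0.66·34.0 + 0.55·34.0) / (0.73 + 0.66 + 0.55)
  = 54.2800 / 1.9400 = 27.979

27.979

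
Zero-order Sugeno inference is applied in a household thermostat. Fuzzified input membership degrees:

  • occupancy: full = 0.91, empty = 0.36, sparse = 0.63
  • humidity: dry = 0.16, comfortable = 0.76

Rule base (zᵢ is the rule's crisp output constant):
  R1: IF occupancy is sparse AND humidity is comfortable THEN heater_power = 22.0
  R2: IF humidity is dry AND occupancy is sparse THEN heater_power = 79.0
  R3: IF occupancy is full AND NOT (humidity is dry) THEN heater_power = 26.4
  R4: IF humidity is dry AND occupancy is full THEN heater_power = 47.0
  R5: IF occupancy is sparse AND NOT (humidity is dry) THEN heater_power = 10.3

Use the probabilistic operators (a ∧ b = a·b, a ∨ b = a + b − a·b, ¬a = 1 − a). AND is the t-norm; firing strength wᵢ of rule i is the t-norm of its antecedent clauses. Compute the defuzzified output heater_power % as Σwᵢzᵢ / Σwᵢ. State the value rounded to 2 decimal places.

R1 (z=22.0): sparse=0.63, comfortable=0.76; AND[a·b] → w = 0.4788
R2 (z=79.0): dry=0.16, sparse=0.63; AND[a·b] → w = 0.1008
R3 (z=26.4): full=0.91, ¬dry=1−0.16=0.84; AND[a·b] → w = 0.7644
R4 (z=47.0): dry=0.16, full=0.91; AND[a·b] → w = 0.1456
R5 (z=10.3): sparse=0.63, ¬dry=1−0.16=0.84; AND[a·b] → w = 0.5292
Weighted average = (0.4788·22.0 + 0.1008·79.0 + 0.7644·26.4 + 0.1456·47.0 + 0.5292·10.3) / (0.4788 + 0.1008 + 0.7644 + 0.1456 + 0.5292)
  = 50.9709 / 2.0188 = 25.25

25.25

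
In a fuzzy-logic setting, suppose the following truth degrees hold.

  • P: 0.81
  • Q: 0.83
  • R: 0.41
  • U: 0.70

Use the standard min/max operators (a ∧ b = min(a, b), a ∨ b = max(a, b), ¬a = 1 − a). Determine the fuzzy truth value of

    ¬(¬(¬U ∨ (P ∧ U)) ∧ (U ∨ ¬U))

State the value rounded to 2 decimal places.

¬U = 1 − 0.70 = 0.30
P ∧ U = min(a, b) on (0.81, 0.70) = 0.70
¬U ∨ (P ∧ U) = max(a, b) on (0.30, 0.70) = 0.70
¬(¬U ∨ (P ∧ U)) = 1 − 0.70 = 0.30
¬U = 1 − 0.70 = 0.30
U ∨ ¬U = max(a, b) on (0.70, 0.30) = 0.70
¬(¬U ∨ (P ∧ U)) ∧ (U ∨ ¬U) = min(a, b) on (0.30, 0.70) = 0.30
¬(¬(¬U ∨ (P ∧ U)) ∧ (U ∨ ¬U)) = 1 − 0.30 = 0.70

0.70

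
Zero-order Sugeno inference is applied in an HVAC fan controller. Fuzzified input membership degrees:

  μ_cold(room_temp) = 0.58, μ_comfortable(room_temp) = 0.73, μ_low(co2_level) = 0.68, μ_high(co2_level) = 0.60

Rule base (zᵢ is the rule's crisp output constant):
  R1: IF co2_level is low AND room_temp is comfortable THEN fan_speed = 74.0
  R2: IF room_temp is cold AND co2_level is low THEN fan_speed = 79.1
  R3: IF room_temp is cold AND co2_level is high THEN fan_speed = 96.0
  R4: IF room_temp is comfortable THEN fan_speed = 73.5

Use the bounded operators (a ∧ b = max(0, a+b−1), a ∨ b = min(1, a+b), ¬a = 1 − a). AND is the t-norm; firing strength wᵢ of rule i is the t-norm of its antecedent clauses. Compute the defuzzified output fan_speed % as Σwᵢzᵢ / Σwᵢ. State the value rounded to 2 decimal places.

R1 (z=74.0): low=0.68, comfortable=0.73; AND[max(0, a+b−1)] → w = 0.41
R2 (z=79.1): cold=0.58, low=0.68; AND[max(0, a+b−1)] → w = 0.26
R3 (z=96.0): cold=0.58, high=0.60; AND[max(0, a+b−1)] → w = 0.18
R4 (z=73.5): comfortable=0.73 → w = 0.73
Weighted average = (0.41·74.0 + 0.26·79.1 + 0.18·96.0 + 0.73·73.5) / (0.41 + 0.26 + 0.18 + 0.73)
  = 121.8410 / 1.5800 = 77.11

77.11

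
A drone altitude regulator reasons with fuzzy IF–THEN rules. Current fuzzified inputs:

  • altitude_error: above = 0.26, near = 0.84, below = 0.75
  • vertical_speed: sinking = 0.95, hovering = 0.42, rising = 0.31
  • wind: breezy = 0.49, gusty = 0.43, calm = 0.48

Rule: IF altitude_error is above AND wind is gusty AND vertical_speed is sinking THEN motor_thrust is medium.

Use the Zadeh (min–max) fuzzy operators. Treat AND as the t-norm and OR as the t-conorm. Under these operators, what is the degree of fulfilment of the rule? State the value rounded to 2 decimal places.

firing strength: above=0.26, gusty=0.43, sinking=0.95; AND[min(a, b)] → w = 0.26

0.26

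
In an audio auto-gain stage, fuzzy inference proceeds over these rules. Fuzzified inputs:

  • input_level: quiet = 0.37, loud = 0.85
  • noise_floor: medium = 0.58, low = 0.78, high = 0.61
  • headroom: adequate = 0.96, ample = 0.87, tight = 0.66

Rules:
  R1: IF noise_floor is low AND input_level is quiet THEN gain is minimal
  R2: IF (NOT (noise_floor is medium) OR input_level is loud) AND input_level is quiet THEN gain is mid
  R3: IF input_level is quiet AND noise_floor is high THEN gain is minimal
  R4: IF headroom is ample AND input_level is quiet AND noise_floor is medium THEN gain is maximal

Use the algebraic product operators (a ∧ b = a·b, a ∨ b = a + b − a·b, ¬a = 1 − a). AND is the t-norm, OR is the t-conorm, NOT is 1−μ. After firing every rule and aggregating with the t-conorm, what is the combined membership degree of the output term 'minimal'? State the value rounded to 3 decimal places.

R1: low=0.78, quiet=0.37; AND[a·b] → w = 0.2886
R2: (¬medium=1−0.58=0.42 OR loud=0.85) = 0.9130; AND[a·b] with quiet=0.37 → w = 0.3378
R3: quiet=0.37, high=0.61; AND[a·b] → w = 0.2257
R4: ample=0.87, quiet=0.37, medium=0.58; AND[a·b] → w = 0.1867
Rules with consequent 'minimal': {R1, R3} → strengths 0.2886, 0.2257
Aggregate via t-conorm [a + b − a·b]: 0.4492

0.449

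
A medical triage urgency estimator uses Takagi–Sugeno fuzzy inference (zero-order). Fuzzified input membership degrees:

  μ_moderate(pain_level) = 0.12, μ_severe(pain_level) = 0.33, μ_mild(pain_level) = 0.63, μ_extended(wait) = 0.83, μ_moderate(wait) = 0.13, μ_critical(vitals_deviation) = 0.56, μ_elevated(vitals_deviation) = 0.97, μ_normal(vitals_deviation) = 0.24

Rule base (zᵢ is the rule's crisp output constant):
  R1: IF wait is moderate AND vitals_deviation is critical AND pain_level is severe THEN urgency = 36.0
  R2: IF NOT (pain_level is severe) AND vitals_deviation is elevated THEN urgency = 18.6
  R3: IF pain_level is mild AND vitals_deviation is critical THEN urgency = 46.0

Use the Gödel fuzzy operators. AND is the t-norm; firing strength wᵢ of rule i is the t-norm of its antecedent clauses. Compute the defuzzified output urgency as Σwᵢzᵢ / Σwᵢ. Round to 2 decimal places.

31.55

R1 (z=36.0): moderate=0.13, critical=0.56, severe=0.33; AND[min(a, b)] → w = 0.13
R2 (z=18.6): ¬severe=1−0.33=0.67, elevated=0.97; AND[min(a, b)] → w = 0.67
R3 (z=46.0): mild=0.63, critical=0.56; AND[min(a, b)] → w = 0.56
Weighted average = (0.13·36.0 + 0.67·18.6 + 0.56·46.0) / (0.13 + 0.67 + 0.56)
  = 42.9020 / 1.3600 = 31.55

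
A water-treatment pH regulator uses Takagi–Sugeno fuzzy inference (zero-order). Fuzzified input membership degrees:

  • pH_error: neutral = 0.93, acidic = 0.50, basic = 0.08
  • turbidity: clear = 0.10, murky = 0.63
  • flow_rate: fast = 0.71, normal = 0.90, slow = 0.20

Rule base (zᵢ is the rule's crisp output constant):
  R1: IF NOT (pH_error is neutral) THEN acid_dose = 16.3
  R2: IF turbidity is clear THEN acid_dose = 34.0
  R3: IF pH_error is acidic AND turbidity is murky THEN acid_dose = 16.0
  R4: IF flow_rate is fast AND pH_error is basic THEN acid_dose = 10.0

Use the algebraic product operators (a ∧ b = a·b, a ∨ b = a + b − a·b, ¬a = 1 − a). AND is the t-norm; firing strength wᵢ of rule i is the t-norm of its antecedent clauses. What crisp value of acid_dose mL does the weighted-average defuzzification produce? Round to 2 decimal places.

18.73

R1 (z=16.3): ¬neutral=1−0.93=0.07 → w = 0.0700
R2 (z=34.0): clear=0.10 → w = 0.1000
R3 (z=16.0): acidic=0.50, murky=0.63; AND[a·b] → w = 0.3150
R4 (z=10.0): fast=0.71, basic=0.08; AND[a·b] → w = 0.0568
Weighted average = (0.0700·16.3 + 0.1000·34.0 + 0.3150·16.0 + 0.0568·10.0) / (0.0700 + 0.1000 + 0.3150 + 0.0568)
  = 10.1490 / 0.5418 = 18.73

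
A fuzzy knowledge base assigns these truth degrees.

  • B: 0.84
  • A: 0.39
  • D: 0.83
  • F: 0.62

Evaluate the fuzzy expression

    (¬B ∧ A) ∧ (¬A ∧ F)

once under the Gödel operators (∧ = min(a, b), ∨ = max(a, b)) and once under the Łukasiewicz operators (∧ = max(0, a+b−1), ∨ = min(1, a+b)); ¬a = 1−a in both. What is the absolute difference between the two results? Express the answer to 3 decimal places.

0.160

Under Gödel:
  ¬B = 1 − 0.84 = 0.16
  ¬B ∧ A = min(a, b) on (0.16, 0.39) = 0.16
  ¬A = 1 − 0.39 = 0.61
  ¬A ∧ F = min(a, b) on (0.61, 0.62) = 0.61
  (¬B ∧ A) ∧ (¬A ∧ F) = min(a, b) on (0.16, 0.61) = 0.16
  → value = 0.1600
Under Łukasiewicz:
  ¬B = 1 − 0.84 = 0.16
  ¬B ∧ A = max(0, a+b−1) on (0.16, 0.39) = 0.00
  ¬A = 1 − 0.39 = 0.61
  ¬A ∧ F = max(0, a+b−1) on (0.61, 0.62) = 0.23
  (¬B ∧ A) ∧ (¬A ∧ F) = max(0, a+b−1) on (0.00, 0.23) = 0.00
  → value = 0.0000
|0.1600 − 0.0000| = 0.160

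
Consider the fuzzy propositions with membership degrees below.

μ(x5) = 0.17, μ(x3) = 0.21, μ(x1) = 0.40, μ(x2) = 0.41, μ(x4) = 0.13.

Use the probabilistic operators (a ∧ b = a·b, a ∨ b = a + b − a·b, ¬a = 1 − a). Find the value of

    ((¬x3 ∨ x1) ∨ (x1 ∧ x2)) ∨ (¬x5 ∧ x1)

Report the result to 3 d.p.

¬x3 = 1 − 0.2100 = 0.7900
¬x3 ∨ x1 = a + b − a·b on (0.7900, 0.4000) = 0.8740
x1 ∧ x2 = a·b on (0.4000, 0.4100) = 0.1640
(¬x3 ∨ x1) ∨ (x1 ∧ x2) = a + b − a·b on (0.8740, 0.1640) = 0.8947
¬x5 = 1 − 0.1700 = 0.8300
¬x5 ∧ x1 = a·b on (0.8300, 0.4000) = 0.3320
((¬x3 ∨ x1) ∨ (x1 ∧ x2)) ∨ (¬x5 ∧ x1) = a + b − a·b on (0.8947, 0.3320) = 0.9296

0.930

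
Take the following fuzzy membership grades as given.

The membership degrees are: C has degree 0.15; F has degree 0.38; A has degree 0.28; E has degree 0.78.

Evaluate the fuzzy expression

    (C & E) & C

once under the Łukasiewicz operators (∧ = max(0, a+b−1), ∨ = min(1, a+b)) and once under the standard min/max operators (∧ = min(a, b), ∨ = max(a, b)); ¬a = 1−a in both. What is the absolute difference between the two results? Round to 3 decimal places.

0.150

Under Łukasiewicz:
  C & E = max(0, a+b−1) on (0.15, 0.78) = 0.00
  (C & E) & C = max(0, a+b−1) on (0.00, 0.15) = 0.00
  → value = 0.0000
Under standard min/max:
  C & E = min(a, b) on (0.15, 0.78) = 0.15
  (C & E) & C = min(a, b) on (0.15, 0.15) = 0.15
  → value = 0.1500
|0.0000 − 0.1500| = 0.150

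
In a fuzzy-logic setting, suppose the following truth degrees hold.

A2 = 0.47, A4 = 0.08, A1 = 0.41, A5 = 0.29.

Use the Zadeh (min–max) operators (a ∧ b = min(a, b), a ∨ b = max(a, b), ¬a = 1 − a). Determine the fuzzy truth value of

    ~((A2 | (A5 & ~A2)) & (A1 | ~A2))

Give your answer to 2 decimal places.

0.53

~A2 = 1 − 0.47 = 0.53
A5 & ~A2 = min(a, b) on (0.29, 0.53) = 0.29
A2 | (A5 & ~A2) = max(a, b) on (0.47, 0.29) = 0.47
~A2 = 1 − 0.47 = 0.53
A1 | ~A2 = max(a, b) on (0.41, 0.53) = 0.53
(A2 | (A5 & ~A2)) & (A1 | ~A2) = min(a, b) on (0.47, 0.53) = 0.47
~((A2 | (A5 & ~A2)) & (A1 | ~A2)) = 1 − 0.47 = 0.53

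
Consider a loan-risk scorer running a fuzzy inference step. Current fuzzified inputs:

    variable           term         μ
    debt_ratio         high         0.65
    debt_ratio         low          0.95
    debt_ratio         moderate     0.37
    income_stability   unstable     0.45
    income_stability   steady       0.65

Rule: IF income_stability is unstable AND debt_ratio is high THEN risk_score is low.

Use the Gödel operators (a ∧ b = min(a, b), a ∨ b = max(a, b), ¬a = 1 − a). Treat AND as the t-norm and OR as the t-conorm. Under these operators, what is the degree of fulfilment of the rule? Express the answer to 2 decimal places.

0.45

firing strength: unstable=0.45, high=0.65; AND[min(a, b)] → w = 0.45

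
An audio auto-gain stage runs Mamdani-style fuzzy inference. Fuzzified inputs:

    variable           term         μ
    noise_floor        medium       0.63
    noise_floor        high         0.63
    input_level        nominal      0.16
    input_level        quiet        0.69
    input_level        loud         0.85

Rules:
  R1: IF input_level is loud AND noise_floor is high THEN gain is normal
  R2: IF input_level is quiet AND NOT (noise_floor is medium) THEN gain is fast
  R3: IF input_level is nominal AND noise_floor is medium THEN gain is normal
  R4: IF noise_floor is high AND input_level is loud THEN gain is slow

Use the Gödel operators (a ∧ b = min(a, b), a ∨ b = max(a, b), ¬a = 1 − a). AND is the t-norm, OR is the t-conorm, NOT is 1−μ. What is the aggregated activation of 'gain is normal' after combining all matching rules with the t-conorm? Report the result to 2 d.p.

0.63

R1: loud=0.85, high=0.63; AND[min(a, b)] → w = 0.63
R2: quiet=0.69, ¬medium=1−0.63=0.37; AND[min(a, b)] → w = 0.37
R3: nominal=0.16, medium=0.63; AND[min(a, b)] → w = 0.16
R4: high=0.63, loud=0.85; AND[min(a, b)] → w = 0.63
Rules with consequent 'normal': {R1, R3} → strengths 0.63, 0.16
Aggregate via t-conorm [max(a, b)]: 0.63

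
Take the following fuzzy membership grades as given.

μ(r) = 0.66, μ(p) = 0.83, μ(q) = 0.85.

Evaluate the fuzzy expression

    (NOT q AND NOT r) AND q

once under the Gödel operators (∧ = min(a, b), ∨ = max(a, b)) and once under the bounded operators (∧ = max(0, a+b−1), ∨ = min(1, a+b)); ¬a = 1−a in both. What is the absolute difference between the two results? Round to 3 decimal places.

Under Gödel:
  NOT q = 1 − 0.85 = 0.15
  NOT r = 1 − 0.66 = 0.34
  NOT q AND NOT r = min(a, b) on (0.15, 0.34) = 0.15
  (NOT q AND NOT r) AND q = min(a, b) on (0.15, 0.85) = 0.15
  → value = 0.1500
Under bounded:
  NOT q = 1 − 0.85 = 0.15
  NOT r = 1 − 0.66 = 0.34
  NOT q AND NOT r = max(0, a+b−1) on (0.15, 0.34) = 0.00
  (NOT q AND NOT r) AND q = max(0, a+b−1) on (0.00, 0.85) = 0.00
  → value = 0.0000
|0.1500 − 0.0000| = 0.150

0.150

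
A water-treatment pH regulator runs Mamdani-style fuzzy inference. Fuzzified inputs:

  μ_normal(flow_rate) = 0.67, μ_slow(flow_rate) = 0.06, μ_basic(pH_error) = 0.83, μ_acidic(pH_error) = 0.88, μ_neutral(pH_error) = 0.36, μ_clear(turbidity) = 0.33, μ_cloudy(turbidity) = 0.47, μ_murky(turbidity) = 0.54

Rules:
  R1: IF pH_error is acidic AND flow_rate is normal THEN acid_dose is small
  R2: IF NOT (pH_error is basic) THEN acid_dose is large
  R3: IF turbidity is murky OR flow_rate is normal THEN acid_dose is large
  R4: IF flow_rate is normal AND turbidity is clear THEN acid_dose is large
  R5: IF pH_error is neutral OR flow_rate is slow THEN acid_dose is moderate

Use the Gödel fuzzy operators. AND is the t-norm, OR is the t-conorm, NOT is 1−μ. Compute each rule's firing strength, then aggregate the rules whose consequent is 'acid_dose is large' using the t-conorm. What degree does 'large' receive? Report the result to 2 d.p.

0.67

R1: acidic=0.88, normal=0.67; AND[min(a, b)] → w = 0.67
R2: ¬basic=1−0.83=0.17 → w = 0.17
R3: murky=0.54, normal=0.67; OR[max(a, b)] → w = 0.67
R4: normal=0.67, clear=0.33; AND[min(a, b)] → w = 0.33
R5: neutral=0.36, slow=0.06; OR[max(a, b)] → w = 0.36
Rules with consequent 'large': {R2, R3, R4} → strengths 0.17, 0.67, 0.33
Aggregate via t-conorm [max(a, b)]: 0.67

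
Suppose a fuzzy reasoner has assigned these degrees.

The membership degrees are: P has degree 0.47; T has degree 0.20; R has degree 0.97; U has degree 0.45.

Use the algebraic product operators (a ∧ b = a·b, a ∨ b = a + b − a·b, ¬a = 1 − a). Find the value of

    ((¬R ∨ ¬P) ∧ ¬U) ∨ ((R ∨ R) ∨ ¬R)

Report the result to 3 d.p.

¬R = 1 − 0.9700 = 0.0300
¬P = 1 − 0.4700 = 0.5300
¬R ∨ ¬P = a + b − a·b on (0.0300, 0.5300) = 0.5441
¬U = 1 − 0.4500 = 0.5500
(¬R ∨ ¬P) ∧ ¬U = a·b on (0.5441, 0.5500) = 0.2993
R ∨ R = a + b − a·b on (0.9700, 0.9700) = 0.9991
¬R = 1 − 0.9700 = 0.0300
(R ∨ R) ∨ ¬R = a + b − a·b on (0.9991, 0.0300) = 0.9991
((¬R ∨ ¬P) ∧ ¬U) ∨ ((R ∨ R) ∨ ¬R) = a + b − a·b on (0.2993, 0.9991) = 0.9994

0.999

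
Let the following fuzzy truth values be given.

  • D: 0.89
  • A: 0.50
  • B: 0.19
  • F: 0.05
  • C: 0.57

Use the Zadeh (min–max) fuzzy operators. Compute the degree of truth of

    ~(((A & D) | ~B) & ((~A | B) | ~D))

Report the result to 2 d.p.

0.50

A & D = min(a, b) on (0.50, 0.89) = 0.50
~B = 1 − 0.19 = 0.81
(A & D) | ~B = max(a, b) on (0.50, 0.81) = 0.81
~A = 1 − 0.50 = 0.50
~A | B = max(a, b) on (0.50, 0.19) = 0.50
~D = 1 − 0.89 = 0.11
(~A | B) | ~D = max(a, b) on (0.50, 0.11) = 0.50
((A & D) | ~B) & ((~A | B) | ~D) = min(a, b) on (0.81, 0.50) = 0.50
~(((A & D) | ~B) & ((~A | B) | ~D)) = 1 − 0.50 = 0.50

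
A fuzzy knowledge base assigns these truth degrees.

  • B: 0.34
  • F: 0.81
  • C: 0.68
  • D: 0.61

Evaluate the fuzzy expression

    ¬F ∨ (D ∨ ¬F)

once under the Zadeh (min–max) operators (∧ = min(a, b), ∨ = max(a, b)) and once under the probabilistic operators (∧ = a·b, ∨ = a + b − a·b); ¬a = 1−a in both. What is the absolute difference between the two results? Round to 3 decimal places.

Under Zadeh (min–max):
  ¬F = 1 − 0.81 = 0.19
  ¬F = 1 − 0.81 = 0.19
  D ∨ ¬F = max(a, b) on (0.61, 0.19) = 0.61
  ¬F ∨ (D ∨ ¬F) = max(a, b) on (0.19, 0.61) = 0.61
  → value = 0.6100
Under probabilistic:
  ¬F = 1 − 0.8100 = 0.1900
  ¬F = 1 − 0.8100 = 0.1900
  D ∨ ¬F = a + b − a·b on (0.6100, 0.1900) = 0.6841
  ¬F ∨ (D ∨ ¬F) = a + b − a·b on (0.1900, 0.6841) = 0.7441
  → value = 0.7441
|0.6100 − 0.7441| = 0.134

0.134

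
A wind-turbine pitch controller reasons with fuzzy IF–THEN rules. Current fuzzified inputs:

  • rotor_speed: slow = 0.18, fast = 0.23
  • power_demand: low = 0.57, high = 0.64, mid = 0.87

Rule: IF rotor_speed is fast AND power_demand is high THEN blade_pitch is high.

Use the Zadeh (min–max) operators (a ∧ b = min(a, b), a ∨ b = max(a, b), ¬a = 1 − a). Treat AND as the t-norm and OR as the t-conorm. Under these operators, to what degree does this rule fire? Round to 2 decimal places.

0.23

firing strength: fast=0.23, high=0.64; AND[min(a, b)] → w = 0.23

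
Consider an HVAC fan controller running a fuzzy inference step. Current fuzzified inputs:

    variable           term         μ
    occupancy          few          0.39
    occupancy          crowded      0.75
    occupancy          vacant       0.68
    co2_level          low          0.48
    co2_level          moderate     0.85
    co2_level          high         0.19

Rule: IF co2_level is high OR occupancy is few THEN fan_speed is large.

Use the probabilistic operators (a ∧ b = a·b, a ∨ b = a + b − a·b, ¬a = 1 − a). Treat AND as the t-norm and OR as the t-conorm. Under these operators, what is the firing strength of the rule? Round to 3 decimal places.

0.506

firing strength: high=0.19, few=0.39; OR[a + b − a·b] → w = 0.5059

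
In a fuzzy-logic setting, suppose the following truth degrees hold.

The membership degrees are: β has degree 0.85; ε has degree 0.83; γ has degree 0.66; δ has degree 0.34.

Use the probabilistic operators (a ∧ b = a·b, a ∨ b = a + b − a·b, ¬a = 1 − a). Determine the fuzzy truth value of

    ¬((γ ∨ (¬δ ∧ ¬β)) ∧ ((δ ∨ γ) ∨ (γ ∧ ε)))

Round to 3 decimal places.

0.377

¬δ = 1 − 0.3400 = 0.6600
¬β = 1 − 0.8500 = 0.1500
¬δ ∧ ¬β = a·b on (0.6600, 0.1500) = 0.0990
γ ∨ (¬δ ∧ ¬β) = a + b − a·b on (0.6600, 0.0990) = 0.6937
δ ∨ γ = a + b − a·b on (0.3400, 0.6600) = 0.7756
γ ∧ ε = a·b on (0.6600, 0.8300) = 0.5478
(δ ∨ γ) ∨ (γ ∧ ε) = a + b − a·b on (0.7756, 0.5478) = 0.8985
(γ ∨ (¬δ ∧ ¬β)) ∧ ((δ ∨ γ) ∨ (γ ∧ ε)) = a·b on (0.6937, 0.8985) = 0.6233
¬((γ ∨ (¬δ ∧ ¬β)) ∧ ((δ ∨ γ) ∨ (γ ∧ ε))) = 1 − 0.6233 = 0.3767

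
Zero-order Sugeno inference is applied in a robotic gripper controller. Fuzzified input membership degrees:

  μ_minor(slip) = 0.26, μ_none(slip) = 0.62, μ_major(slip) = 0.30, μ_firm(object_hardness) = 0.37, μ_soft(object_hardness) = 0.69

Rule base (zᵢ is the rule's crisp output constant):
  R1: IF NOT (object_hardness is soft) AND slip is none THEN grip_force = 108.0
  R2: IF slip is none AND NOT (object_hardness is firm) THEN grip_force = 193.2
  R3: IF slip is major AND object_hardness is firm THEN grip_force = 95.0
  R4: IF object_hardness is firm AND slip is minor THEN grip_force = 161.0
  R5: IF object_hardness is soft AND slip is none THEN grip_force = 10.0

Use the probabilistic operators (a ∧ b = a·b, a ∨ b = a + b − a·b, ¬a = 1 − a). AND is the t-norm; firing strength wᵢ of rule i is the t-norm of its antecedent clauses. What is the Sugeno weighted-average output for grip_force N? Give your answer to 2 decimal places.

103.90

R1 (z=108.0): ¬soft=1−0.69=0.31, none=0.62; AND[a·b] → w = 0.1922
R2 (z=193.2): none=0.62, ¬firm=1−0.37=0.63; AND[a·b] → w = 0.3906
R3 (z=95.0): major=0.30, firm=0.37; AND[a·b] → w = 0.1110
R4 (z=161.0): firm=0.37, minor=0.26; AND[a·b] → w = 0.0962
R5 (z=10.0): soft=0.69, none=0.62; AND[a·b] → w = 0.4278
Weighted average = (0.1922·108.0 + 0.3906·193.2 + 0.1110·95.0 + 0.0962·161.0 + 0.4278·10.0) / (0.1922 + 0.3906 + 0.1110 + 0.0962 + 0.4278)
  = 126.5327 / 1.2178 = 103.90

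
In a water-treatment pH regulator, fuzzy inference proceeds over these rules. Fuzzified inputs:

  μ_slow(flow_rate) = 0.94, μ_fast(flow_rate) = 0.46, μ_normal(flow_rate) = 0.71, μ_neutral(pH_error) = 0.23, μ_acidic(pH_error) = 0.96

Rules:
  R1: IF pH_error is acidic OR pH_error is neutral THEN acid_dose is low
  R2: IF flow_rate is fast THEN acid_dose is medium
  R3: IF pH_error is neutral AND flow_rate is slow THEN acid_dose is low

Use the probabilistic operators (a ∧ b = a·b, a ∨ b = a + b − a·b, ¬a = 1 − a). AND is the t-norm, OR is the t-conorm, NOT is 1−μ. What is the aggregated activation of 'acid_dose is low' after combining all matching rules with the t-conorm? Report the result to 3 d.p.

R1: acidic=0.96, neutral=0.23; OR[a + b − a·b] → w = 0.9692
R2: fast=0.46 → w = 0.4600
R3: neutral=0.23, slow=0.94; AND[a·b] → w = 0.2162
Rules with consequent 'low': {R1, R3} → strengths 0.9692, 0.2162
Aggregate via t-conorm [a + b − a·b]: 0.9759

0.976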